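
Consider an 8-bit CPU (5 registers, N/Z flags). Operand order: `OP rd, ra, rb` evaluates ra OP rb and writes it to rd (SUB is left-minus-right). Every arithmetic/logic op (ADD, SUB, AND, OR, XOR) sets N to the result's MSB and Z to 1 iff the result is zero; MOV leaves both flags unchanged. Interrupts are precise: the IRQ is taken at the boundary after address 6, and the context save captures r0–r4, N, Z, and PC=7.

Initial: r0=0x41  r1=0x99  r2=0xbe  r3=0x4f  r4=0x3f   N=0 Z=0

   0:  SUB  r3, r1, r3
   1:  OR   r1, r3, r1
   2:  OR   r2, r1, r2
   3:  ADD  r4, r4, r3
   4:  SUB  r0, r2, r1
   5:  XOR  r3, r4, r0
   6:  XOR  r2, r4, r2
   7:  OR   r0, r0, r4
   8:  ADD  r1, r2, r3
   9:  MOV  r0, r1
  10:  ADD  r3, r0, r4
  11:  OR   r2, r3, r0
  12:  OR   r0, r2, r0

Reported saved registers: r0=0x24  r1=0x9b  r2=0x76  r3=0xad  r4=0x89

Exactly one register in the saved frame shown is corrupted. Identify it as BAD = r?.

after  0: r0=0x41 r1=0x99 r2=0xbe r3=0x4a r4=0x3f  N=0 Z=0
after  1: r0=0x41 r1=0xdb r2=0xbe r3=0x4a r4=0x3f  N=1 Z=0
after  2: r0=0x41 r1=0xdb r2=0xff r3=0x4a r4=0x3f  N=1 Z=0
after  3: r0=0x41 r1=0xdb r2=0xff r3=0x4a r4=0x89  N=1 Z=0
after  4: r0=0x24 r1=0xdb r2=0xff r3=0x4a r4=0x89  N=0 Z=0
after  5: r0=0x24 r1=0xdb r2=0xff r3=0xad r4=0x89  N=1 Z=0
after  6: r0=0x24 r1=0xdb r2=0x76 r3=0xad r4=0x89  N=0 Z=0
-- IRQ taken; context saved, return-PC = 7 --
mismatch: r1: reported 0x9b vs actual 0xdb

BAD = r1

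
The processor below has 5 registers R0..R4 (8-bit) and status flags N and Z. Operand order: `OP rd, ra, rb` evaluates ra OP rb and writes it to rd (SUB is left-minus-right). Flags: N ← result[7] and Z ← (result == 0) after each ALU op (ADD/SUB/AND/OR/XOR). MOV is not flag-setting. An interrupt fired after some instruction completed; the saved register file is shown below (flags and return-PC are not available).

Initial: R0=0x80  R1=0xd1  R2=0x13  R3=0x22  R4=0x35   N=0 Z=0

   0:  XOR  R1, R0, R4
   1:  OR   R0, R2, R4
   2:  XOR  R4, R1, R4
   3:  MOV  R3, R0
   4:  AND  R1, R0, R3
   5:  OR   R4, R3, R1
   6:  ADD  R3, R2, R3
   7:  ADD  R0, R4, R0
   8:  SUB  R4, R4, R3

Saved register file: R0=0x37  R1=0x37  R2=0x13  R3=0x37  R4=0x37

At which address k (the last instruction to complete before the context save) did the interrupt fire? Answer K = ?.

after  0: R0=0x80 R1=0xb5 R2=0x13 R3=0x22 R4=0x35  N=1 Z=0
after  1: R0=0x37 R1=0xb5 R2=0x13 R3=0x22 R4=0x35  N=0 Z=0
after  2: R0=0x37 R1=0xb5 R2=0x13 R3=0x22 R4=0x80  N=1 Z=0
after  3: R0=0x37 R1=0xb5 R2=0x13 R3=0x37 R4=0x80  N=1 Z=0
after  4: R0=0x37 R1=0x37 R2=0x13 R3=0x37 R4=0x80  N=0 Z=0
after  5: R0=0x37 R1=0x37 R2=0x13 R3=0x37 R4=0x37  N=0 Z=0
-- IRQ taken; context saved, return-PC = 6 --

K = 5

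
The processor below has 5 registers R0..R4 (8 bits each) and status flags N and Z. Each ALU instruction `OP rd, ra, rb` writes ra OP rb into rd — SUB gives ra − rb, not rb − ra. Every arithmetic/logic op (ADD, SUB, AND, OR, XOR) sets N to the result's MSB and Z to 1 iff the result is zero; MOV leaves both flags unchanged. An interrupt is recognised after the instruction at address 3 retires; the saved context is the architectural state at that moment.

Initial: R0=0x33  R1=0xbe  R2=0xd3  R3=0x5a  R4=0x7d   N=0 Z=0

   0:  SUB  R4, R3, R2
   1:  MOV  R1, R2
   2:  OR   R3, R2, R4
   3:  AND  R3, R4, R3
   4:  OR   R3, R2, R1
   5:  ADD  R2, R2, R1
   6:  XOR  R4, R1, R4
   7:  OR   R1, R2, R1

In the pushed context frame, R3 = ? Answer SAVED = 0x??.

after  0: R0=0x33 R1=0xbe R2=0xd3 R3=0x5a R4=0x87  N=1 Z=0
after  1: R0=0x33 R1=0xd3 R2=0xd3 R3=0x5a R4=0x87  N=1 Z=0
after  2: R0=0x33 R1=0xd3 R2=0xd3 R3=0xd7 R4=0x87  N=1 Z=0
after  3: R0=0x33 R1=0xd3 R2=0xd3 R3=0x87 R4=0x87  N=1 Z=0
-- IRQ taken; context saved, return-PC = 4 --

SAVED = 0x87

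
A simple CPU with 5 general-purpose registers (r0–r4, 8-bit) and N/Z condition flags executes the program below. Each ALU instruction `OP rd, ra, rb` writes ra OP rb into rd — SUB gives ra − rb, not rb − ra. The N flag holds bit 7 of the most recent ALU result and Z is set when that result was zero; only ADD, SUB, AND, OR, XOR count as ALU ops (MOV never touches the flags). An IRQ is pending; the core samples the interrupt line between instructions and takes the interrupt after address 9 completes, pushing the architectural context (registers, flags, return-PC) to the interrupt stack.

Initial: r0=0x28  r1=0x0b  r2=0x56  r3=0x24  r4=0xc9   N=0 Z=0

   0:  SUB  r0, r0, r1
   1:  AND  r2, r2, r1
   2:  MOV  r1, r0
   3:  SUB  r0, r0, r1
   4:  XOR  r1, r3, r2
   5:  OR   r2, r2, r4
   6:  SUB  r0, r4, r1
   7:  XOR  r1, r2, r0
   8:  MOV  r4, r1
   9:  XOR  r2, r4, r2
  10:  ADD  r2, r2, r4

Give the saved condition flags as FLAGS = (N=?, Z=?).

after  0: r0=0x1d r1=0x0b r2=0x56 r3=0x24 r4=0xc9  N=0 Z=0
after  1: r0=0x1d r1=0x0b r2=0x02 r3=0x24 r4=0xc9  N=0 Z=0
after  2: r0=0x1d r1=0x1d r2=0x02 r3=0x24 r4=0xc9  N=0 Z=0
after  3: r0=0x00 r1=0x1d r2=0x02 r3=0x24 r4=0xc9  N=0 Z=1
after  4: r0=0x00 r1=0x26 r2=0x02 r3=0x24 r4=0xc9  N=0 Z=0
after  5: r0=0x00 r1=0x26 r2=0xcb r3=0x24 r4=0xc9  N=1 Z=0
after  6: r0=0xa3 r1=0x26 r2=0xcb r3=0x24 r4=0xc9  N=1 Z=0
after  7: r0=0xa3 r1=0x68 r2=0xcb r3=0x24 r4=0xc9  N=0 Z=0
after  8: r0=0xa3 r1=0x68 r2=0xcb r3=0x24 r4=0x68  N=0 Z=0
after  9: r0=0xa3 r1=0x68 r2=0xa3 r3=0x24 r4=0x68  N=1 Z=0
-- IRQ taken; context saved, return-PC = 10 --

FLAGS = (N=1, Z=0)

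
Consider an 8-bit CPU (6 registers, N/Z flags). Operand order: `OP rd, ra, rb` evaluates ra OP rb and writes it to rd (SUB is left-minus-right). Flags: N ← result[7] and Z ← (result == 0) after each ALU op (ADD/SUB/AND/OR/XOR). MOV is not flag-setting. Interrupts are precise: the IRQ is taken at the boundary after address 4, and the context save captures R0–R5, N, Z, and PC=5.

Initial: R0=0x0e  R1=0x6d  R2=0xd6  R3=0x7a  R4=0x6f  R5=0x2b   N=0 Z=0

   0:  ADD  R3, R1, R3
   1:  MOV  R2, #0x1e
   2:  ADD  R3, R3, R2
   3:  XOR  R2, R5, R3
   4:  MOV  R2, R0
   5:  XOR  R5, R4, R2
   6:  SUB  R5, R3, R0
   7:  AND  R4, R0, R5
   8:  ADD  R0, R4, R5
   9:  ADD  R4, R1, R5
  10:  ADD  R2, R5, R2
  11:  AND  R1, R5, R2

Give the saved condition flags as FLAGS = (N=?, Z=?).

after  0: R0=0x0e R1=0x6d R2=0xd6 R3=0xe7 R4=0x6f R5=0x2b  N=1 Z=0
after  1: R0=0x0e R1=0x6d R2=0x1e R3=0xe7 R4=0x6f R5=0x2b  N=1 Z=0
after  2: R0=0x0e R1=0x6d R2=0x1e R3=0x05 R4=0x6f R5=0x2b  N=0 Z=0
after  3: R0=0x0e R1=0x6d R2=0x2e R3=0x05 R4=0x6f R5=0x2b  N=0 Z=0
after  4: R0=0x0e R1=0x6d R2=0x0e R3=0x05 R4=0x6f R5=0x2b  N=0 Z=0
-- IRQ taken; context saved, return-PC = 5 --

FLAGS = (N=0, Z=0)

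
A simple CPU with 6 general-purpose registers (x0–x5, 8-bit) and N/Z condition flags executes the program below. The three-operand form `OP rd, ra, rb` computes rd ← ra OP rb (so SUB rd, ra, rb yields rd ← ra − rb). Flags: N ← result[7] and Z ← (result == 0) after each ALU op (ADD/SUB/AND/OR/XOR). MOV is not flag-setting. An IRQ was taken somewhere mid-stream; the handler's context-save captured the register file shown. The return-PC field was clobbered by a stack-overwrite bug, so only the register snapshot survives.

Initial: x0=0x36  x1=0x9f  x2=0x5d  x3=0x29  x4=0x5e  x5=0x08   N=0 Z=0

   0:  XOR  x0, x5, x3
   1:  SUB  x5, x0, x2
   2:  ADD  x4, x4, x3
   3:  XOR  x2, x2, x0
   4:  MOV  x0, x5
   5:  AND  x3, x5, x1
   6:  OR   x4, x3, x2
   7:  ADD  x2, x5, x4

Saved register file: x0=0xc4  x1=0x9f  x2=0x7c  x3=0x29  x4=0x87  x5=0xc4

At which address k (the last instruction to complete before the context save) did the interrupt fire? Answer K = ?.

K = 4

after  0: x0=0x21 x1=0x9f x2=0x5d x3=0x29 x4=0x5e x5=0x08  N=0 Z=0
after  1: x0=0x21 x1=0x9f x2=0x5d x3=0x29 x4=0x5e x5=0xc4  N=1 Z=0
after  2: x0=0x21 x1=0x9f x2=0x5d x3=0x29 x4=0x87 x5=0xc4  N=1 Z=0
after  3: x0=0x21 x1=0x9f x2=0x7c x3=0x29 x4=0x87 x5=0xc4  N=0 Z=0
after  4: x0=0xc4 x1=0x9f x2=0x7c x3=0x29 x4=0x87 x5=0xc4  N=0 Z=0
-- IRQ taken; context saved, return-PC = 5 --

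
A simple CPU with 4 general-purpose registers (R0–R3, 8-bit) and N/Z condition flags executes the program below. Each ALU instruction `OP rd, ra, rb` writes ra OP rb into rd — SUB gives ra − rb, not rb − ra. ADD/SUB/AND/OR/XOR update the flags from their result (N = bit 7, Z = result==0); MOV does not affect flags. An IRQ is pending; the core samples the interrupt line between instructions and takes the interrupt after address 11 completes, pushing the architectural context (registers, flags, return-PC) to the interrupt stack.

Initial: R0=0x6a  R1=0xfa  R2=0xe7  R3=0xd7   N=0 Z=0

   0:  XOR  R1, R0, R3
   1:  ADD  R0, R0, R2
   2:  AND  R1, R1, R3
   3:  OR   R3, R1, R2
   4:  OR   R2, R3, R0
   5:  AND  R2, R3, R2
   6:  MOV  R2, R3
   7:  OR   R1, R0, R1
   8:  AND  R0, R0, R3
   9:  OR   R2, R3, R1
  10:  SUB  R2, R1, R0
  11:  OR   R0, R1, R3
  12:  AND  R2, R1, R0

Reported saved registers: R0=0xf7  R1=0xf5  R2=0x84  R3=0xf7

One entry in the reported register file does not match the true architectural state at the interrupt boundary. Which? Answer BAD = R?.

BAD = R1

after  0: R0=0x6a R1=0xbd R2=0xe7 R3=0xd7  N=1 Z=0
after  1: R0=0x51 R1=0xbd R2=0xe7 R3=0xd7  N=0 Z=0
after  2: R0=0x51 R1=0x95 R2=0xe7 R3=0xd7  N=1 Z=0
after  3: R0=0x51 R1=0x95 R2=0xe7 R3=0xf7  N=1 Z=0
after  4: R0=0x51 R1=0x95 R2=0xf7 R3=0xf7  N=1 Z=0
after  5: R0=0x51 R1=0x95 R2=0xf7 R3=0xf7  N=1 Z=0
after  6: R0=0x51 R1=0x95 R2=0xf7 R3=0xf7  N=1 Z=0
after  7: R0=0x51 R1=0xd5 R2=0xf7 R3=0xf7  N=1 Z=0
after  8: R0=0x51 R1=0xd5 R2=0xf7 R3=0xf7  N=0 Z=0
after  9: R0=0x51 R1=0xd5 R2=0xf7 R3=0xf7  N=1 Z=0
after 10: R0=0x51 R1=0xd5 R2=0x84 R3=0xf7  N=1 Z=0
after 11: R0=0xf7 R1=0xd5 R2=0x84 R3=0xf7  N=1 Z=0
-- IRQ taken; context saved, return-PC = 12 --
mismatch: R1: reported 0xf5 vs actual 0xd5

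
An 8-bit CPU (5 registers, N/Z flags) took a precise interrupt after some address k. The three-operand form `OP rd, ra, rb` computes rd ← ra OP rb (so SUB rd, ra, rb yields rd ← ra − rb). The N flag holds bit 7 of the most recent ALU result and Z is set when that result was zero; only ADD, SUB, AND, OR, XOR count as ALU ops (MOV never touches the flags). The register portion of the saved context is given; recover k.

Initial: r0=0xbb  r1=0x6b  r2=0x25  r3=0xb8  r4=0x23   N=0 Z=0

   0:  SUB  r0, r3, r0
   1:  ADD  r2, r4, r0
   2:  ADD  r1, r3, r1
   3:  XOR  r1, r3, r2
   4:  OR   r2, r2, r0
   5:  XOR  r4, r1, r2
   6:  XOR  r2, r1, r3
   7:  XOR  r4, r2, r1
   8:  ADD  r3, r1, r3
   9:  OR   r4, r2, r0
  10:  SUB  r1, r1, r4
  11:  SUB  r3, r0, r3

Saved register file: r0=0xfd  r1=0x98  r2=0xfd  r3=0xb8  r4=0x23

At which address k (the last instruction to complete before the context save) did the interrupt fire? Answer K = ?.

K = 4

after  0: r0=0xfd r1=0x6b r2=0x25 r3=0xb8 r4=0x23  N=1 Z=0
after  1: r0=0xfd r1=0x6b r2=0x20 r3=0xb8 r4=0x23  N=0 Z=0
after  2: r0=0xfd r1=0x23 r2=0x20 r3=0xb8 r4=0x23  N=0 Z=0
after  3: r0=0xfd r1=0x98 r2=0x20 r3=0xb8 r4=0x23  N=1 Z=0
after  4: r0=0xfd r1=0x98 r2=0xfd r3=0xb8 r4=0x23  N=1 Z=0
-- IRQ taken; context saved, return-PC = 5 --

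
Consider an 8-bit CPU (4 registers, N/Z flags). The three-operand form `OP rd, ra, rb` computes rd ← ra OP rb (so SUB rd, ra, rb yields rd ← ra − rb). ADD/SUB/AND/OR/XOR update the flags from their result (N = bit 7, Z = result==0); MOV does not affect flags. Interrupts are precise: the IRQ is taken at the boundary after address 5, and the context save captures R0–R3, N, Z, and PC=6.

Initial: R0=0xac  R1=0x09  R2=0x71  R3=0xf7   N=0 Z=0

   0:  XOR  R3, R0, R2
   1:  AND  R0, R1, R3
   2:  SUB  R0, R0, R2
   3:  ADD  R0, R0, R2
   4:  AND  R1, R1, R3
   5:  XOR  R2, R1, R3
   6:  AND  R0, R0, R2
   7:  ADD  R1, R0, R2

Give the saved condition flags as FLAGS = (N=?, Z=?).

after  0: R0=0xac R1=0x09 R2=0x71 R3=0xdd  N=1 Z=0
after  1: R0=0x09 R1=0x09 R2=0x71 R3=0xdd  N=0 Z=0
after  2: R0=0x98 R1=0x09 R2=0x71 R3=0xdd  N=1 Z=0
after  3: R0=0x09 R1=0x09 R2=0x71 R3=0xdd  N=0 Z=0
after  4: R0=0x09 R1=0x09 R2=0x71 R3=0xdd  N=0 Z=0
after  5: R0=0x09 R1=0x09 R2=0xd4 R3=0xdd  N=1 Z=0
-- IRQ taken; context saved, return-PC = 6 --

FLAGS = (N=1, Z=0)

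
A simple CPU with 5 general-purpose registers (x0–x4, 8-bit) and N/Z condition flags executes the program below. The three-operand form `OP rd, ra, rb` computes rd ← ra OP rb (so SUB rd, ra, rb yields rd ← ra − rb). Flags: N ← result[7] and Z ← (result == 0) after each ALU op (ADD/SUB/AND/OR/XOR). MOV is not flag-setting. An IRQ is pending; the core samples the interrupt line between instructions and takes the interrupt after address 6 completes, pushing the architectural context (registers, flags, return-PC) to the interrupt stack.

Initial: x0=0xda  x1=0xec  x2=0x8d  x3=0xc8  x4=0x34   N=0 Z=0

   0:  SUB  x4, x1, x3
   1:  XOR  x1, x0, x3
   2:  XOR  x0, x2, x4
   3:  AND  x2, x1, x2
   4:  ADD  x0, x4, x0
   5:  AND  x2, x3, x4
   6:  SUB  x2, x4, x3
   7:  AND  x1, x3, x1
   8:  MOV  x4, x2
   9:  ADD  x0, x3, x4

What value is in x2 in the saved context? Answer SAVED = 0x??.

SAVED = 0x5c

after  0: x0=0xda x1=0xec x2=0x8d x3=0xc8 x4=0x24  N=0 Z=0
after  1: x0=0xda x1=0x12 x2=0x8d x3=0xc8 x4=0x24  N=0 Z=0
after  2: x0=0xa9 x1=0x12 x2=0x8d x3=0xc8 x4=0x24  N=1 Z=0
after  3: x0=0xa9 x1=0x12 x2=0x00 x3=0xc8 x4=0x24  N=0 Z=1
after  4: x0=0xcd x1=0x12 x2=0x00 x3=0xc8 x4=0x24  N=1 Z=0
after  5: x0=0xcd x1=0x12 x2=0x00 x3=0xc8 x4=0x24  N=0 Z=1
after  6: x0=0xcd x1=0x12 x2=0x5c x3=0xc8 x4=0x24  N=0 Z=0
-- IRQ taken; context saved, return-PC = 7 --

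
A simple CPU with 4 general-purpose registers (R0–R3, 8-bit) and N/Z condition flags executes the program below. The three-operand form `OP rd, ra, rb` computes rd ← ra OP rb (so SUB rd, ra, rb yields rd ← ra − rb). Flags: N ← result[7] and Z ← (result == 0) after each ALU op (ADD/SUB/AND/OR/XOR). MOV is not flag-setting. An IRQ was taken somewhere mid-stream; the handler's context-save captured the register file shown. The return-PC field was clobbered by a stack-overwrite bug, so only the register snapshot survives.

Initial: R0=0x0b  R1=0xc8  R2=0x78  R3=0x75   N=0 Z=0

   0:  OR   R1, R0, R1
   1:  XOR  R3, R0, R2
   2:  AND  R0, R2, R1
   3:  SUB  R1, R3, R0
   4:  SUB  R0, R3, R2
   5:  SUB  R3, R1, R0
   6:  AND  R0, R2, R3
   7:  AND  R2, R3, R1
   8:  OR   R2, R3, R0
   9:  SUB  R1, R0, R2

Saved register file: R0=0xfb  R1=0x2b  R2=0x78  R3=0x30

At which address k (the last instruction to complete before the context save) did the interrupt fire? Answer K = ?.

K = 5

after  0: R0=0x0b R1=0xcb R2=0x78 R3=0x75  N=1 Z=0
after  1: R0=0x0b R1=0xcb R2=0x78 R3=0x73  N=0 Z=0
after  2: R0=0x48 R1=0xcb R2=0x78 R3=0x73  N=0 Z=0
after  3: R0=0x48 R1=0x2b R2=0x78 R3=0x73  N=0 Z=0
after  4: R0=0xfb R1=0x2b R2=0x78 R3=0x73  N=1 Z=0
after  5: R0=0xfb R1=0x2b R2=0x78 R3=0x30  N=0 Z=0
-- IRQ taken; context saved, return-PC = 6 --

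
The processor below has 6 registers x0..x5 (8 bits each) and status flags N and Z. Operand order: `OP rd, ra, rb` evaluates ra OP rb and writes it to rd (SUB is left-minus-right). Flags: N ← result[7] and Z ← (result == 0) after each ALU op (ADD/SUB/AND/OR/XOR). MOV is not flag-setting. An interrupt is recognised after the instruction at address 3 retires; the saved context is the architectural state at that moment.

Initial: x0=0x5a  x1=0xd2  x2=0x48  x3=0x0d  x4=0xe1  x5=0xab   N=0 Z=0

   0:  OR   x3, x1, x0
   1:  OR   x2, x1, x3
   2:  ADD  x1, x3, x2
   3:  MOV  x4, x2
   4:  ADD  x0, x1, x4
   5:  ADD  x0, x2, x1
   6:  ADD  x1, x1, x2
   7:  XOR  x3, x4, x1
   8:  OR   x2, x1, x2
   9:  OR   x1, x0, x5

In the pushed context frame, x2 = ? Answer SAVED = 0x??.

after  0: x0=0x5a x1=0xd2 x2=0x48 x3=0xda x4=0xe1 x5=0xab  N=1 Z=0
after  1: x0=0x5a x1=0xd2 x2=0xda x3=0xda x4=0xe1 x5=0xab  N=1 Z=0
after  2: x0=0x5a x1=0xb4 x2=0xda x3=0xda x4=0xe1 x5=0xab  N=1 Z=0
after  3: x0=0x5a x1=0xb4 x2=0xda x3=0xda x4=0xda x5=0xab  N=1 Z=0
-- IRQ taken; context saved, return-PC = 4 --

SAVED = 0xda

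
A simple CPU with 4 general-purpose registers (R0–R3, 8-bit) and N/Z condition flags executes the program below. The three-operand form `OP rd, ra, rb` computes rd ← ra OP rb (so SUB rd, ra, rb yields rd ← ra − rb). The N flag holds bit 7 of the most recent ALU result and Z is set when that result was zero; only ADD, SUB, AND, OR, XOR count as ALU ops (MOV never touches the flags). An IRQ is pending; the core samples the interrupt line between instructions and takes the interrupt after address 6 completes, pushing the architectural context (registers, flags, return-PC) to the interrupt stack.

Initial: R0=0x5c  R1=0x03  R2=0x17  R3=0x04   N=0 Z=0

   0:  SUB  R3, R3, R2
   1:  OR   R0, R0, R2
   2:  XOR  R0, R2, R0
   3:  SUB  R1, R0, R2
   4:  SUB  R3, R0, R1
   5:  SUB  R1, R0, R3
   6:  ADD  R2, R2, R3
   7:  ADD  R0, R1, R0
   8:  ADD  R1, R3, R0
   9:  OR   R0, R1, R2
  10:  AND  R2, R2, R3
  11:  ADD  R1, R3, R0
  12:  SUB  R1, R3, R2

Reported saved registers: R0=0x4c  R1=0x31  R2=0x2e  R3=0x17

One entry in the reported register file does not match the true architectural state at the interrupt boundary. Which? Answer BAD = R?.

BAD = R0

after  0: R0=0x5c R1=0x03 R2=0x17 R3=0xed  N=1 Z=0
after  1: R0=0x5f R1=0x03 R2=0x17 R3=0xed  N=0 Z=0
after  2: R0=0x48 R1=0x03 R2=0x17 R3=0xed  N=0 Z=0
after  3: R0=0x48 R1=0x31 R2=0x17 R3=0xed  N=0 Z=0
after  4: R0=0x48 R1=0x31 R2=0x17 R3=0x17  N=0 Z=0
after  5: R0=0x48 R1=0x31 R2=0x17 R3=0x17  N=0 Z=0
after  6: R0=0x48 R1=0x31 R2=0x2e R3=0x17  N=0 Z=0
-- IRQ taken; context saved, return-PC = 7 --
mismatch: R0: reported 0x4c vs actual 0x48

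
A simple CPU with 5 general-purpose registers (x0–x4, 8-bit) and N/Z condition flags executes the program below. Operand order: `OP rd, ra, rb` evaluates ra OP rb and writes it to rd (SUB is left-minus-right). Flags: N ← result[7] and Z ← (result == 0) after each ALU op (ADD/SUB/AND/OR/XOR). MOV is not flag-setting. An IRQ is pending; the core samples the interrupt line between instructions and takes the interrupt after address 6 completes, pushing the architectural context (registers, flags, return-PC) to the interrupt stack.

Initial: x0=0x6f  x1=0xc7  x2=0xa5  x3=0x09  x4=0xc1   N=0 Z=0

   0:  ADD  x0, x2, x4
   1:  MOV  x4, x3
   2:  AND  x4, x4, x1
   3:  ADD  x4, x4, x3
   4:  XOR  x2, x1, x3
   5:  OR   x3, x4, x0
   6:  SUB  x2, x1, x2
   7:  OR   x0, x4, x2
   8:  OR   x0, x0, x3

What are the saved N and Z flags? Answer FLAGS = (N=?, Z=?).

after  0: x0=0x66 x1=0xc7 x2=0xa5 x3=0x09 x4=0xc1  N=0 Z=0
after  1: x0=0x66 x1=0xc7 x2=0xa5 x3=0x09 x4=0x09  N=0 Z=0
after  2: x0=0x66 x1=0xc7 x2=0xa5 x3=0x09 x4=0x01  N=0 Z=0
after  3: x0=0x66 x1=0xc7 x2=0xa5 x3=0x09 x4=0x0a  N=0 Z=0
after  4: x0=0x66 x1=0xc7 x2=0xce x3=0x09 x4=0x0a  N=1 Z=0
after  5: x0=0x66 x1=0xc7 x2=0xce x3=0x6e x4=0x0a  N=0 Z=0
after  6: x0=0x66 x1=0xc7 x2=0xf9 x3=0x6e x4=0x0a  N=1 Z=0
-- IRQ taken; context saved, return-PC = 7 --

FLAGS = (N=1, Z=0)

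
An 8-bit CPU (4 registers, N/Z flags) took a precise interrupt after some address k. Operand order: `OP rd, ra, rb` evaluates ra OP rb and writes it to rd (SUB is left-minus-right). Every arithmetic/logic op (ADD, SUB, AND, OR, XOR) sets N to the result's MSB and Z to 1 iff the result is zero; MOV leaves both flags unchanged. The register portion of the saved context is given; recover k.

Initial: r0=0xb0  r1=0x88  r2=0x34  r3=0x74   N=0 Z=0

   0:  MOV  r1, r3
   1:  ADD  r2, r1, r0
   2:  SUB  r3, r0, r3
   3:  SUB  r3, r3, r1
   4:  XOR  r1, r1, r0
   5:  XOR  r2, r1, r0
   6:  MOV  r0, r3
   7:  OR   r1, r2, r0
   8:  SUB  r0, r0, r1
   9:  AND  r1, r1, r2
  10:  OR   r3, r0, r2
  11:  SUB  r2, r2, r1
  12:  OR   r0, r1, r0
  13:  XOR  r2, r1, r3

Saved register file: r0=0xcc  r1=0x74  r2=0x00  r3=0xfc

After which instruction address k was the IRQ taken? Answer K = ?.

K = 11

after  0: r0=0xb0 r1=0x74 r2=0x34 r3=0x74  N=0 Z=0
after  1: r0=0xb0 r1=0x74 r2=0x24 r3=0x74  N=0 Z=0
after  2: r0=0xb0 r1=0x74 r2=0x24 r3=0x3c  N=0 Z=0
after  3: r0=0xb0 r1=0x74 r2=0x24 r3=0xc8  N=1 Z=0
after  4: r0=0xb0 r1=0xc4 r2=0x24 r3=0xc8  N=1 Z=0
after  5: r0=0xb0 r1=0xc4 r2=0x74 r3=0xc8  N=0 Z=0
after  6: r0=0xc8 r1=0xc4 r2=0x74 r3=0xc8  N=0 Z=0
after  7: r0=0xc8 r1=0xfc r2=0x74 r3=0xc8  N=1 Z=0
after  8: r0=0xcc r1=0xfc r2=0x74 r3=0xc8  N=1 Z=0
after  9: r0=0xcc r1=0x74 r2=0x74 r3=0xc8  N=0 Z=0
after 10: r0=0xcc r1=0x74 r2=0x74 r3=0xfc  N=1 Z=0
after 11: r0=0xcc r1=0x74 r2=0x00 r3=0xfc  N=0 Z=1
-- IRQ taken; context saved, return-PC = 12 --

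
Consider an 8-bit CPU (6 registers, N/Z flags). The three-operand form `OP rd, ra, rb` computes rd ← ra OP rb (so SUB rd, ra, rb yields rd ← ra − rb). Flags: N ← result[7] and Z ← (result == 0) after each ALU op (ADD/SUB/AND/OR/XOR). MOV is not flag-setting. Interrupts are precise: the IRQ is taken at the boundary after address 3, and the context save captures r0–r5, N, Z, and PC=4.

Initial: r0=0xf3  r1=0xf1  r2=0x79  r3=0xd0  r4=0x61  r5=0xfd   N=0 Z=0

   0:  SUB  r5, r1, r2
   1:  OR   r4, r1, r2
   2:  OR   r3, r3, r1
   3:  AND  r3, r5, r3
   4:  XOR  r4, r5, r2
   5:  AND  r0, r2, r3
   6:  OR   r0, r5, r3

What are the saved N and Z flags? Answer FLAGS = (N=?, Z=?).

FLAGS = (N=0, Z=0)

after  0: r0=0xf3 r1=0xf1 r2=0x79 r3=0xd0 r4=0x61 r5=0x78  N=0 Z=0
after  1: r0=0xf3 r1=0xf1 r2=0x79 r3=0xd0 r4=0xf9 r5=0x78  N=1 Z=0
after  2: r0=0xf3 r1=0xf1 r2=0x79 r3=0xf1 r4=0xf9 r5=0x78  N=1 Z=0
after  3: r0=0xf3 r1=0xf1 r2=0x79 r3=0x70 r4=0xf9 r5=0x78  N=0 Z=0
-- IRQ taken; context saved, return-PC = 4 --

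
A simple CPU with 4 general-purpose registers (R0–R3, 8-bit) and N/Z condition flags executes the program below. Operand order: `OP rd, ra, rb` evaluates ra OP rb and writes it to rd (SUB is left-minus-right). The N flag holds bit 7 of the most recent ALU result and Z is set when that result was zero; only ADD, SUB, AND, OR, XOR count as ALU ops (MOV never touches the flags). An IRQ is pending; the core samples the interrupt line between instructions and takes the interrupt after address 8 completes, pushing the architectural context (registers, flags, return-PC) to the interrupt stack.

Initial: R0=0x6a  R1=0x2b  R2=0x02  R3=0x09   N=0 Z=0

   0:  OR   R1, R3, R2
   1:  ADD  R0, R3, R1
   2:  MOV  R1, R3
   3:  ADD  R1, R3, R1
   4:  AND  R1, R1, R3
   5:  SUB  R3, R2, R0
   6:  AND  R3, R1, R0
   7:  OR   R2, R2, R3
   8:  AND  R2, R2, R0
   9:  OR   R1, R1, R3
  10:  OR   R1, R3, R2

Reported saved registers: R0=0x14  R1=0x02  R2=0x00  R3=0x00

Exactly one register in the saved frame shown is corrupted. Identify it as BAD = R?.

after  0: R0=0x6a R1=0x0b R2=0x02 R3=0x09  N=0 Z=0
after  1: R0=0x14 R1=0x0b R2=0x02 R3=0x09  N=0 Z=0
after  2: R0=0x14 R1=0x09 R2=0x02 R3=0x09  N=0 Z=0
after  3: R0=0x14 R1=0x12 R2=0x02 R3=0x09  N=0 Z=0
after  4: R0=0x14 R1=0x00 R2=0x02 R3=0x09  N=0 Z=1
after  5: R0=0x14 R1=0x00 R2=0x02 R3=0xee  N=1 Z=0
after  6: R0=0x14 R1=0x00 R2=0x02 R3=0x00  N=0 Z=1
after  7: R0=0x14 R1=0x00 R2=0x02 R3=0x00  N=0 Z=0
after  8: R0=0x14 R1=0x00 R2=0x00 R3=0x00  N=0 Z=1
-- IRQ taken; context saved, return-PC = 9 --
mismatch: R1: reported 0x02 vs actual 0x00

BAD = R1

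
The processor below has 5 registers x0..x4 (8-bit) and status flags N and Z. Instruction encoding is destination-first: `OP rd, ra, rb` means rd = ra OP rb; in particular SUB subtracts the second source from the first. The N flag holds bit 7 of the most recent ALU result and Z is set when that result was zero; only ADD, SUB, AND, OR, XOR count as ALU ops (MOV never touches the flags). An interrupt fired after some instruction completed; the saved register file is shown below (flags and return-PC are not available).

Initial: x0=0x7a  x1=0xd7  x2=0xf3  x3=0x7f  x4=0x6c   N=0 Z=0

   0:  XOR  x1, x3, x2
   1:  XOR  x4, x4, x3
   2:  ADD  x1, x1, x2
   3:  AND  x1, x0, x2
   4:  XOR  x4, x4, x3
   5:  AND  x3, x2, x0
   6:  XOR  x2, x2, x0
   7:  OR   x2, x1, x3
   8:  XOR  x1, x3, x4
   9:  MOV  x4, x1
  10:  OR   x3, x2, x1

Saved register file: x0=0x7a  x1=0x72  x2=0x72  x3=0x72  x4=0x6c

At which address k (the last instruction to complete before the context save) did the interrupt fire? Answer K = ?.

K = 7

after  0: x0=0x7a x1=0x8c x2=0xf3 x3=0x7f x4=0x6c  N=1 Z=0
after  1: x0=0x7a x1=0x8c x2=0xf3 x3=0x7f x4=0x13  N=0 Z=0
after  2: x0=0x7a x1=0x7f x2=0xf3 x3=0x7f x4=0x13  N=0 Z=0
after  3: x0=0x7a x1=0x72 x2=0xf3 x3=0x7f x4=0x13  N=0 Z=0
after  4: x0=0x7a x1=0x72 x2=0xf3 x3=0x7f x4=0x6c  N=0 Z=0
after  5: x0=0x7a x1=0x72 x2=0xf3 x3=0x72 x4=0x6c  N=0 Z=0
after  6: x0=0x7a x1=0x72 x2=0x89 x3=0x72 x4=0x6c  N=1 Z=0
after  7: x0=0x7a x1=0x72 x2=0x72 x3=0x72 x4=0x6c  N=0 Z=0
-- IRQ taken; context saved, return-PC = 8 --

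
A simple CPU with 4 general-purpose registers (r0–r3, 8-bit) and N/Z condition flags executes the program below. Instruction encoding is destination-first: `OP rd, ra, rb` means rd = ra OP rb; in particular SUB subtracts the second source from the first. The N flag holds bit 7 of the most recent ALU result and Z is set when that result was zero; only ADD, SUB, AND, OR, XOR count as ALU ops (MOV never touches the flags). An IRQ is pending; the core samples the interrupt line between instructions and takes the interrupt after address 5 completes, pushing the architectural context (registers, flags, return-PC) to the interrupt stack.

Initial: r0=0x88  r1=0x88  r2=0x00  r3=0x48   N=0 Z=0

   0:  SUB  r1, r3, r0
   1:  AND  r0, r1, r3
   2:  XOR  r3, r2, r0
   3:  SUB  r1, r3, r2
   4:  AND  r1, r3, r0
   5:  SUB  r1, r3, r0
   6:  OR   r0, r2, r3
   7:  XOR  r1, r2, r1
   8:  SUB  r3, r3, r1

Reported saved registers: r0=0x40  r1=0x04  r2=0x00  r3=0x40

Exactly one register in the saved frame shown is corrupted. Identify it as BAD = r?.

BAD = r1

after  0: r0=0x88 r1=0xc0 r2=0x00 r3=0x48  N=1 Z=0
after  1: r0=0x40 r1=0xc0 r2=0x00 r3=0x48  N=0 Z=0
after  2: r0=0x40 r1=0xc0 r2=0x00 r3=0x40  N=0 Z=0
after  3: r0=0x40 r1=0x40 r2=0x00 r3=0x40  N=0 Z=0
after  4: r0=0x40 r1=0x40 r2=0x00 r3=0x40  N=0 Z=0
after  5: r0=0x40 r1=0x00 r2=0x00 r3=0x40  N=0 Z=1
-- IRQ taken; context saved, return-PC = 6 --
mismatch: r1: reported 0x04 vs actual 0x00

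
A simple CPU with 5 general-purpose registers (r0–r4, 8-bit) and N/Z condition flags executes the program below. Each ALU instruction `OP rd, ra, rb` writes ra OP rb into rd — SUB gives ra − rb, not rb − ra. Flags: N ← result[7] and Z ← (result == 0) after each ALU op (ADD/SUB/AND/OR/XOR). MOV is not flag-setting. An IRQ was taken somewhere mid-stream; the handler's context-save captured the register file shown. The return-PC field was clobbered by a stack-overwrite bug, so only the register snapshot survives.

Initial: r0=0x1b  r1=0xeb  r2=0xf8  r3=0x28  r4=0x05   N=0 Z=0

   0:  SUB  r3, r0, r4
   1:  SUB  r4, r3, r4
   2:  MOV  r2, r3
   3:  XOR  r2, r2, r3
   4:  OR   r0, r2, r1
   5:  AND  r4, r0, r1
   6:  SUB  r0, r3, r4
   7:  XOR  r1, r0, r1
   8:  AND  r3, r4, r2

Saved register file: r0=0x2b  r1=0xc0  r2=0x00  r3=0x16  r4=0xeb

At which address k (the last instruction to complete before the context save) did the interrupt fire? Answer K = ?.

K = 7

after  0: r0=0x1b r1=0xeb r2=0xf8 r3=0x16 r4=0x05  N=0 Z=0
after  1: r0=0x1b r1=0xeb r2=0xf8 r3=0x16 r4=0x11  N=0 Z=0
after  2: r0=0x1b r1=0xeb r2=0x16 r3=0x16 r4=0x11  N=0 Z=0
after  3: r0=0x1b r1=0xeb r2=0x00 r3=0x16 r4=0x11  N=0 Z=1
after  4: r0=0xeb r1=0xeb r2=0x00 r3=0x16 r4=0x11  N=1 Z=0
after  5: r0=0xeb r1=0xeb r2=0x00 r3=0x16 r4=0xeb  N=1 Z=0
after  6: r0=0x2b r1=0xeb r2=0x00 r3=0x16 r4=0xeb  N=0 Z=0
after  7: r0=0x2b r1=0xc0 r2=0x00 r3=0x16 r4=0xeb  N=1 Z=0
-- IRQ taken; context saved, return-PC = 8 --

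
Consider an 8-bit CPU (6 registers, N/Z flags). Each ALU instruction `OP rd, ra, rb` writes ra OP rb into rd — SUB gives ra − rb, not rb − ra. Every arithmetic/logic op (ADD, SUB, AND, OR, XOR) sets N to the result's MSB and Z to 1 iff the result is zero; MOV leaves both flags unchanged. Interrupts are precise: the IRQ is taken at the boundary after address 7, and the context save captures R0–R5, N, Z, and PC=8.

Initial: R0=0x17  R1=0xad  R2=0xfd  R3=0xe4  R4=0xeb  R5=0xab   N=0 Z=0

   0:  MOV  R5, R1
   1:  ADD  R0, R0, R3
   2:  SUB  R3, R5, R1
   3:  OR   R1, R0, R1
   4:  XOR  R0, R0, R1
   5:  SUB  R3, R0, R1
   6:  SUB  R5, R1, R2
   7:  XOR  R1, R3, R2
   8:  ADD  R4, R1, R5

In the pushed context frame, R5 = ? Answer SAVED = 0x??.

after  0: R0=0x17 R1=0xad R2=0xfd R3=0xe4 R4=0xeb R5=0xad  N=0 Z=0
after  1: R0=0xfb R1=0xad R2=0xfd R3=0xe4 R4=0xeb R5=0xad  N=1 Z=0
after  2: R0=0xfb R1=0xad R2=0xfd R3=0x00 R4=0xeb R5=0xad  N=0 Z=1
after  3: R0=0xfb R1=0xff R2=0xfd R3=0x00 R4=0xeb R5=0xad  N=1 Z=0
after  4: R0=0x04 R1=0xff R2=0xfd R3=0x00 R4=0xeb R5=0xad  N=0 Z=0
after  5: R0=0x04 R1=0xff R2=0xfd R3=0x05 R4=0xeb R5=0xad  N=0 Z=0
after  6: R0=0x04 R1=0xff R2=0xfd R3=0x05 R4=0xeb R5=0x02  N=0 Z=0
after  7: R0=0x04 R1=0xf8 R2=0xfd R3=0x05 R4=0xeb R5=0x02  N=1 Z=0
-- IRQ taken; context saved, return-PC = 8 --

SAVED = 0x02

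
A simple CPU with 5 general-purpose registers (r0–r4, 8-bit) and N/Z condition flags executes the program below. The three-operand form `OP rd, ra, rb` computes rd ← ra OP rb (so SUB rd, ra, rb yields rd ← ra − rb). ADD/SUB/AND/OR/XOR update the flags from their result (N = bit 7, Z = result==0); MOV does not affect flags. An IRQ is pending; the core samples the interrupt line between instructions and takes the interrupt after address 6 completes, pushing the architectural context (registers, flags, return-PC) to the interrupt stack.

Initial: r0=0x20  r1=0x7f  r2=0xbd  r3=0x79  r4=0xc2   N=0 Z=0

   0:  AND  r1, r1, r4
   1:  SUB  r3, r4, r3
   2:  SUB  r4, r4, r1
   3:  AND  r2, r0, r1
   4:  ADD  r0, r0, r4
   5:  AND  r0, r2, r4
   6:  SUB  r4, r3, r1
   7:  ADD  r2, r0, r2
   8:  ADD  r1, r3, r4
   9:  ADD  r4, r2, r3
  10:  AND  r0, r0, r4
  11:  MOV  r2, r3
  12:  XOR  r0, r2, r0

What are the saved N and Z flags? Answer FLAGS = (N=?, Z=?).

FLAGS = (N=0, Z=0)

after  0: r0=0x20 r1=0x42 r2=0xbd r3=0x79 r4=0xc2  N=0 Z=0
after  1: r0=0x20 r1=0x42 r2=0xbd r3=0x49 r4=0xc2  N=0 Z=0
after  2: r0=0x20 r1=0x42 r2=0xbd r3=0x49 r4=0x80  N=1 Z=0
after  3: r0=0x20 r1=0x42 r2=0x00 r3=0x49 r4=0x80  N=0 Z=1
after  4: r0=0xa0 r1=0x42 r2=0x00 r3=0x49 r4=0x80  N=1 Z=0
after  5: r0=0x00 r1=0x42 r2=0x00 r3=0x49 r4=0x80  N=0 Z=1
after  6: r0=0x00 r1=0x42 r2=0x00 r3=0x49 r4=0x07  N=0 Z=0
-- IRQ taken; context saved, return-PC = 7 --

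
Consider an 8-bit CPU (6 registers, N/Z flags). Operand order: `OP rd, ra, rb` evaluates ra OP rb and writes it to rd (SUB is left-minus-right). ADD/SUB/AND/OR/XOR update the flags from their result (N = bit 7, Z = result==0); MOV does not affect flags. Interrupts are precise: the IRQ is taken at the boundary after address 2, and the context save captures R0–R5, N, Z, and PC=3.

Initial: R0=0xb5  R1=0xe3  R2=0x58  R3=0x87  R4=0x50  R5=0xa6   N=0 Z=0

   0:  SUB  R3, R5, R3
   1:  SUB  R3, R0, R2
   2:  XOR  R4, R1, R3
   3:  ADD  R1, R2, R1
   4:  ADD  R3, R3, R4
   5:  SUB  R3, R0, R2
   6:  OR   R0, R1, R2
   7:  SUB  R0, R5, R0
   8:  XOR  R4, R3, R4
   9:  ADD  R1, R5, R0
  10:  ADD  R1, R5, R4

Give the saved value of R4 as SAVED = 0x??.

after  0: R0=0xb5 R1=0xe3 R2=0x58 R3=0x1f R4=0x50 R5=0xa6  N=0 Z=0
after  1: R0=0xb5 R1=0xe3 R2=0x58 R3=0x5d R4=0x50 R5=0xa6  N=0 Z=0
after  2: R0=0xb5 R1=0xe3 R2=0x58 R3=0x5d R4=0xbe R5=0xa6  N=1 Z=0
-- IRQ taken; context saved, return-PC = 3 --

SAVED = 0xbe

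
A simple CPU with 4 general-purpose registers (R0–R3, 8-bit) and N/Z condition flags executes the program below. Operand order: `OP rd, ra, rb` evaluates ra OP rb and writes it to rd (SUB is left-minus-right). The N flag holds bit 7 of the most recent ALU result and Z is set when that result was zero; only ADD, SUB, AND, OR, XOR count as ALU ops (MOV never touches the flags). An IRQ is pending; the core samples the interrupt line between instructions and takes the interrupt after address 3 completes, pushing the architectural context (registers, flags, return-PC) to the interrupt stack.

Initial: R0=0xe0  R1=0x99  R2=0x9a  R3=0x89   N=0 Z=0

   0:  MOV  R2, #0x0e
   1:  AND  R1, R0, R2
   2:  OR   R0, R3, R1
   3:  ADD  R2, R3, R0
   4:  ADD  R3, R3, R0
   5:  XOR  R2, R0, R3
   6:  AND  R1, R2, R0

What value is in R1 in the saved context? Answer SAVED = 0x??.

after  0: R0=0xe0 R1=0x99 R2=0x0e R3=0x89  N=0 Z=0
after  1: R0=0xe0 R1=0x00 R2=0x0e R3=0x89  N=0 Z=1
after  2: R0=0x89 R1=0x00 R2=0x0e R3=0x89  N=1 Z=0
after  3: R0=0x89 R1=0x00 R2=0x12 R3=0x89  N=0 Z=0
-- IRQ taken; context saved, return-PC = 4 --

SAVED = 0x00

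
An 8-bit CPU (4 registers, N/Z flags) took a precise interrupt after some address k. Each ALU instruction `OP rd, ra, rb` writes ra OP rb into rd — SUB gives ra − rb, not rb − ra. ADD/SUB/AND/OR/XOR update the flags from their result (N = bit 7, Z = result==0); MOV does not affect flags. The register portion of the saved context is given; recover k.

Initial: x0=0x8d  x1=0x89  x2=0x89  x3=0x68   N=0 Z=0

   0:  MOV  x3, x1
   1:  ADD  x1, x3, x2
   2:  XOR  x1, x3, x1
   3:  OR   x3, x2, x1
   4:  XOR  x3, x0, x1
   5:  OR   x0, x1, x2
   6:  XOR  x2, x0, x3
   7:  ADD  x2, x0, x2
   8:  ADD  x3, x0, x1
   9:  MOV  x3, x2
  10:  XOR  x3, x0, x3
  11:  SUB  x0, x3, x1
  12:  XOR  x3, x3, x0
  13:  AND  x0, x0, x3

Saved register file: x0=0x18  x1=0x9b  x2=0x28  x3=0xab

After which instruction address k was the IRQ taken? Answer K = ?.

after  0: x0=0x8d x1=0x89 x2=0x89 x3=0x89  N=0 Z=0
after  1: x0=0x8d x1=0x12 x2=0x89 x3=0x89  N=0 Z=0
after  2: x0=0x8d x1=0x9b x2=0x89 x3=0x89  N=1 Z=0
after  3: x0=0x8d x1=0x9b x2=0x89 x3=0x9b  N=1 Z=0
after  4: x0=0x8d x1=0x9b x2=0x89 x3=0x16  N=0 Z=0
after  5: x0=0x9b x1=0x9b x2=0x89 x3=0x16  N=1 Z=0
after  6: x0=0x9b x1=0x9b x2=0x8d x3=0x16  N=1 Z=0
after  7: x0=0x9b x1=0x9b x2=0x28 x3=0x16  N=0 Z=0
after  8: x0=0x9b x1=0x9b x2=0x28 x3=0x36  N=0 Z=0
after  9: x0=0x9b x1=0x9b x2=0x28 x3=0x28  N=0 Z=0
after 10: x0=0x9b x1=0x9b x2=0x28 x3=0xb3  N=1 Z=0
after 11: x0=0x18 x1=0x9b x2=0x28 x3=0xb3  N=0 Z=0
after 12: x0=0x18 x1=0x9b x2=0x28 x3=0xab  N=1 Z=0
-- IRQ taken; context saved, return-PC = 13 --

K = 12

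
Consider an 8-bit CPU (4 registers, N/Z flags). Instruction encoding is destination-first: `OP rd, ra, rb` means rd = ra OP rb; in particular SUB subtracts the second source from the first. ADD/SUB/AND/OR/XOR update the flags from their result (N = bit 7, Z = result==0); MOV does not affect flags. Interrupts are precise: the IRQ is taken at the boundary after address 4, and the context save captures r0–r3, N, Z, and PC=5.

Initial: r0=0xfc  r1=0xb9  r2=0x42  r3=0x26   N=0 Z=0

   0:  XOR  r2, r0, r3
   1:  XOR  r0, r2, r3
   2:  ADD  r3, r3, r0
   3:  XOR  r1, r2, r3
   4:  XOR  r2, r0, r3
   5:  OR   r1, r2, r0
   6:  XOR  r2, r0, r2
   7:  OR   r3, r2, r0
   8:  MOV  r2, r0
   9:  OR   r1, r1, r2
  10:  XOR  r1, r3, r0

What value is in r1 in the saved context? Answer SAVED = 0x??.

after  0: r0=0xfc r1=0xb9 r2=0xda r3=0x26  N=1 Z=0
after  1: r0=0xfc r1=0xb9 r2=0xda r3=0x26  N=1 Z=0
after  2: r0=0xfc r1=0xb9 r2=0xda r3=0x22  N=0 Z=0
after  3: r0=0xfc r1=0xf8 r2=0xda r3=0x22  N=1 Z=0
after  4: r0=0xfc r1=0xf8 r2=0xde r3=0x22  N=1 Z=0
-- IRQ taken; context saved, return-PC = 5 --

SAVED = 0xf8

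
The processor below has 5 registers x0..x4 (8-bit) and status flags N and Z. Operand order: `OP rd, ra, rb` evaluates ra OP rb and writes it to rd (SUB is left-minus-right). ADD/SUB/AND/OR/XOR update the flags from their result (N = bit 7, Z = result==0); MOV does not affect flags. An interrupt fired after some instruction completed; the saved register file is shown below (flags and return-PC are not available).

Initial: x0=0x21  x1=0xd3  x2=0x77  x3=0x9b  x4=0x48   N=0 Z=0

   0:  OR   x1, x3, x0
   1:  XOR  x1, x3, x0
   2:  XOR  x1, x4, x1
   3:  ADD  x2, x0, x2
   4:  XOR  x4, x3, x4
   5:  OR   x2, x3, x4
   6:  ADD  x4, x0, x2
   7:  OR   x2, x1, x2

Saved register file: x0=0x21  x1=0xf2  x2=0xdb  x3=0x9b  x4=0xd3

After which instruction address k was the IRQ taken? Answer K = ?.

K = 5

after  0: x0=0x21 x1=0xbb x2=0x77 x3=0x9b x4=0x48  N=1 Z=0
after  1: x0=0x21 x1=0xba x2=0x77 x3=0x9b x4=0x48  N=1 Z=0
after  2: x0=0x21 x1=0xf2 x2=0x77 x3=0x9b x4=0x48  N=1 Z=0
after  3: x0=0x21 x1=0xf2 x2=0x98 x3=0x9b x4=0x48  N=1 Z=0
after  4: x0=0x21 x1=0xf2 x2=0x98 x3=0x9b x4=0xd3  N=1 Z=0
after  5: x0=0x21 x1=0xf2 x2=0xdb x3=0x9b x4=0xd3  N=1 Z=0
-- IRQ taken; context saved, return-PC = 6 --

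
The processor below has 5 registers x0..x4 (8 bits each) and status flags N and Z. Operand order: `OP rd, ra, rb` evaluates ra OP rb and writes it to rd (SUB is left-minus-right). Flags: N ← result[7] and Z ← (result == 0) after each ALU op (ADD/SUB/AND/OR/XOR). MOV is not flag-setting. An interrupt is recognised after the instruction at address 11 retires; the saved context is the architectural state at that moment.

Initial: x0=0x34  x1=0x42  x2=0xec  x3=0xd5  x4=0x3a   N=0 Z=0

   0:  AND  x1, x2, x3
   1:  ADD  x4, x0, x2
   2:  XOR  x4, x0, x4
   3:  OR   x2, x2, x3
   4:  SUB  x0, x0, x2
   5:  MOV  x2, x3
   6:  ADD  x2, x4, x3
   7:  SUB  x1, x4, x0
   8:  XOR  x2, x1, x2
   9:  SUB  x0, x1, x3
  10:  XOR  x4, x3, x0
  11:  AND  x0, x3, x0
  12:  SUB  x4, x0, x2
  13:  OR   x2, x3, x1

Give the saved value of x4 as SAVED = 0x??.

after  0: x0=0x34 x1=0xc4 x2=0xec x3=0xd5 x4=0x3a  N=1 Z=0
after  1: x0=0x34 x1=0xc4 x2=0xec x3=0xd5 x4=0x20  N=0 Z=0
after  2: x0=0x34 x1=0xc4 x2=0xec x3=0xd5 x4=0x14  N=0 Z=0
after  3: x0=0x34 x1=0xc4 x2=0xfd x3=0xd5 x4=0x14  N=1 Z=0
after  4: x0=0x37 x1=0xc4 x2=0xfd x3=0xd5 x4=0x14  N=0 Z=0
after  5: x0=0x37 x1=0xc4 x2=0xd5 x3=0xd5 x4=0x14  N=0 Z=0
after  6: x0=0x37 x1=0xc4 x2=0xe9 x3=0xd5 x4=0x14  N=1 Z=0
after  7: x0=0x37 x1=0xdd x2=0xe9 x3=0xd5 x4=0x14  N=1 Z=0
after  8: x0=0x37 x1=0xdd x2=0x34 x3=0xd5 x4=0x14  N=0 Z=0
after  9: x0=0x08 x1=0xdd x2=0x34 x3=0xd5 x4=0x14  N=0 Z=0
after 10: x0=0x08 x1=0xdd x2=0x34 x3=0xd5 x4=0xdd  N=1 Z=0
after 11: x0=0x00 x1=0xdd x2=0x34 x3=0xd5 x4=0xdd  N=0 Z=1
-- IRQ taken; context saved, return-PC = 12 --

SAVED = 0xdd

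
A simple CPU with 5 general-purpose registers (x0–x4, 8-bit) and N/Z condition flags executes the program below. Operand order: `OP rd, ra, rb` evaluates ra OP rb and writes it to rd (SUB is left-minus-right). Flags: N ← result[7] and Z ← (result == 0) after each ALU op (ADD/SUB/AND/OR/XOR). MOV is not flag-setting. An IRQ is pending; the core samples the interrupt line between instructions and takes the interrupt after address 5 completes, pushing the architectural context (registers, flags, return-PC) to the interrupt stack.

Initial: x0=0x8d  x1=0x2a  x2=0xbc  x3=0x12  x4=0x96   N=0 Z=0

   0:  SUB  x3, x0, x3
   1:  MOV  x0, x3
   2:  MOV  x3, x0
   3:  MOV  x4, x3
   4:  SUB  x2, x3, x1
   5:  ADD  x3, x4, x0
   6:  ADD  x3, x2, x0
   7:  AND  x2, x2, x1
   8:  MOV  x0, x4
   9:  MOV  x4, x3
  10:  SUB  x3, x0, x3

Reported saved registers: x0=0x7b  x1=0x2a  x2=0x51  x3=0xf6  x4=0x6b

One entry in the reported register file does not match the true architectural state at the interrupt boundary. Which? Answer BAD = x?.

BAD = x4

after  0: x0=0x8d x1=0x2a x2=0xbc x3=0x7b x4=0x96  N=0 Z=0
after  1: x0=0x7b x1=0x2a x2=0xbc x3=0x7b x4=0x96  N=0 Z=0
after  2: x0=0x7b x1=0x2a x2=0xbc x3=0x7b x4=0x96  N=0 Z=0
after  3: x0=0x7b x1=0x2a x2=0xbc x3=0x7b x4=0x7b  N=0 Z=0
after  4: x0=0x7b x1=0x2a x2=0x51 x3=0x7b x4=0x7b  N=0 Z=0
after  5: x0=0x7b x1=0x2a x2=0x51 x3=0xf6 x4=0x7b  N=1 Z=0
-- IRQ taken; context saved, return-PC = 6 --
mismatch: x4: reported 0x6b vs actual 0x7b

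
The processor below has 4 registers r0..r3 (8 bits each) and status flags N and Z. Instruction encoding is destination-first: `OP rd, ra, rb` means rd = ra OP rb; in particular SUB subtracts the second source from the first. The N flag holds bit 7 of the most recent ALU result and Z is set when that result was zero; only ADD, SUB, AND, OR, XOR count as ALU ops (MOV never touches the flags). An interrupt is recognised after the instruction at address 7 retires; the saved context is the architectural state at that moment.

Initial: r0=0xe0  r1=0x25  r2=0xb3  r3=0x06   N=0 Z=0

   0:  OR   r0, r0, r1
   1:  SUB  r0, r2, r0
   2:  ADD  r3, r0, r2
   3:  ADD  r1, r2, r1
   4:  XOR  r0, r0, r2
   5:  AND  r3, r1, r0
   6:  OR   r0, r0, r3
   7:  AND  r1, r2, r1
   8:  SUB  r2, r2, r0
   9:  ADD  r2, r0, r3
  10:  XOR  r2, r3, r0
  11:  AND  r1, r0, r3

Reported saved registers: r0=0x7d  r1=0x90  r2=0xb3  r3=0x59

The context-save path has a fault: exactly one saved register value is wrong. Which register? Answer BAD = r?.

BAD = r3

after  0: r0=0xe5 r1=0x25 r2=0xb3 r3=0x06  N=1 Z=0
after  1: r0=0xce r1=0x25 r2=0xb3 r3=0x06  N=1 Z=0
after  2: r0=0xce r1=0x25 r2=0xb3 r3=0x81  N=1 Z=0
after  3: r0=0xce r1=0xd8 r2=0xb3 r3=0x81  N=1 Z=0
after  4: r0=0x7d r1=0xd8 r2=0xb3 r3=0x81  N=0 Z=0
after  5: r0=0x7d r1=0xd8 r2=0xb3 r3=0x58  N=0 Z=0
after  6: r0=0x7d r1=0xd8 r2=0xb3 r3=0x58  N=0 Z=0
after  7: r0=0x7d r1=0x90 r2=0xb3 r3=0x58  N=1 Z=0
-- IRQ taken; context saved, return-PC = 8 --
mismatch: r3: reported 0x59 vs actual 0x58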